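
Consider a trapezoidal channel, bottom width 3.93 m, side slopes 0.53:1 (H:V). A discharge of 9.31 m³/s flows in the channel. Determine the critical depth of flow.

At critical depth, Q² T / (g A³) = 1, i.e. A³/T = Q²/g = 9.31²/9.81 = 8.835.
Try y = 0.554 m: A³/T = 2.836 — short.
Try y = 0.93 m: A³/T = 14.16 — over.
Try y = 0.8 m: A³/T = 8.845 — close enough.

y_c = 0.8 m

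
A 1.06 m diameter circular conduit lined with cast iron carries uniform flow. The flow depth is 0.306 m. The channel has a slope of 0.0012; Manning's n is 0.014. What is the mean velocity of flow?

For a circular section of diameter D = 1.06 m at depth y = 0.306 m, the central angle is θ = 2 arccos(1 − 2y/D) = 2.269 rad. Then A = (D²/8)(θ − sin θ) = 0.2111 m² and P = Dθ/2 = 1.203 m.
Hydraulic radius R = A/P = 0.2111/1.203 = 0.1755 m.
From Manning's equation, V = (1/n) R^(2/3) S^(1/2) = (1/0.014) × 0.1755^(2/3) × 0.0012^(1/2) = 0.776 m/s.

V = 0.776 m/s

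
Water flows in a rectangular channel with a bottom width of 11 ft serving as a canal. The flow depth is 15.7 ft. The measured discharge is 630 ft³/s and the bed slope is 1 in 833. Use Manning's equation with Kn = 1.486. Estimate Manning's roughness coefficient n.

Flow area A = b·y = 11 × 15.7 = 172.7 ft². Wetted perimeter P = b + 2y = 11 + 2×15.7 = 42.4 ft.
Hydraulic radius R = A/P = 172.7/42.4 = 4.073 ft.
Rearranging Manning's equation: n = (1.486/Q) A R^(2/3) S^(1/2) = (1.486/630) × 172.7 × 4.073^(2/3) × √0.0012 = 0.036.

n = 0.036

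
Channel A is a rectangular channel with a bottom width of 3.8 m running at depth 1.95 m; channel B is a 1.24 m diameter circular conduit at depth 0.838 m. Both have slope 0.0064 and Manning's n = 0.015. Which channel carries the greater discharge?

Channel A: Flow area A = b·y = 3.8 × 1.95 = 7.41 m². Wetted perimeter P = b + 2y = 3.8 + 2×1.95 = 7.7 m. Hydraulic radius R = A/P = 7.41/7.7 = 0.9623 m. Q_A = (1/0.015)·7.41·0.9623^(2/3)·√0.0064 = 38.52 m³/s.
Channel B: For a circular section of diameter D = 1.24 m at depth y = 0.838 m, the central angle is θ = 2 arccos(1 − 2y/D) = 3.86 rad. Then A = (D²/8)(θ − sin θ) = 0.8685 m² and P = Dθ/2 = 2.393 m. Hydraulic radius R = A/P = 0.8685/2.393 = 0.3629 m. Q_B = (1/0.015)·0.8685·0.3629^(2/3)·√0.0064 = 2.356 m³/s.
Q_A = 38.52 m³/s vs Q_B = 2.356 m³/s, so channel A carries more.

channel A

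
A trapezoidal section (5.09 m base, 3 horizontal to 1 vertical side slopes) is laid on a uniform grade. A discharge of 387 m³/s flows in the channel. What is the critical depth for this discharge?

y_c = 4.32 m

At critical depth, Q² T / (g A³) = 1, i.e. A³/T = Q²/g = 387²/9.81 = 15270.
Trying y = 5.14 m: A³/T = 32610 — too large.
Trying y = 3.06 m: A³/T = 3551 — too small.
Trying y = 4.32 m: A³/T = 15290 — ≈ 15270.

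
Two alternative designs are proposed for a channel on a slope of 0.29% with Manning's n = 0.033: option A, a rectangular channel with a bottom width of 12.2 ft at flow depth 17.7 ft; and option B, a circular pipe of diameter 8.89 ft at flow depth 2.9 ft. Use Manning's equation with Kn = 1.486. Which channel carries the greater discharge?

channel A

Channel A: Flow area A = b·y = 12.2 × 17.7 = 215.9 ft². Wetted perimeter P = b + 2y = 12.2 + 2×17.7 = 47.6 ft. Hydraulic radius R = A/P = 215.9/47.6 = 4.537 ft. Q_A = (1.486/0.033)·215.9·4.537^(2/3)·√0.0029 = 1435 ft³/s.
Channel B: For a circular section of diameter D = 8.89 ft at depth y = 2.9 ft, the central angle is θ = 2 arccos(1 − 2y/D) = 2.432 rad. Then A = (D²/8)(θ − sin θ) = 17.58 ft² and P = Dθ/2 = 10.81 ft. Hydraulic radius R = A/P = 17.58/10.81 = 1.627 ft. Q_B = (1.486/0.033)·17.58·1.627^(2/3)·√0.0029 = 58.97 ft³/s.
Q_A = 1435 ft³/s vs Q_B = 58.97 ft³/s, so channel A carries more.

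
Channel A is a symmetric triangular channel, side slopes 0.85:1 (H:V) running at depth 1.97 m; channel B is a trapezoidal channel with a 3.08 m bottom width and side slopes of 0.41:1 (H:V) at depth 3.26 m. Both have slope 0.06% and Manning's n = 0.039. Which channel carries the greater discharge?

channel B

Channel A: For a triangular section with side slope z = 0.85: A = zy² = 0.85×1.97² = 3.299 m²; P = 2y√(1+z²) = 2×1.97×1.312 = 5.171 m. Hydraulic radius R = A/P = 3.299/5.171 = 0.6379 m. Q_A = (1/0.039)·3.299·0.6379^(2/3)·√0.0006 = 1.535 m³/s.
Channel B: With bottom width b = 3.08 m and side slope z = 0.41: A = (b + zy)y = (3.08 + 0.41×3.26)×3.26 = 14.4 m²; P = b + 2y√(1+z²) = 3.08 + 2×3.26×1.081 = 10.13 m. Hydraulic radius R = A/P = 14.4/10.13 = 1.422 m. Q_B = (1/0.039)·14.4·1.422^(2/3)·√0.0006 = 11.43 m³/s.
Q_A = 1.535 m³/s vs Q_B = 11.43 m³/s, so channel B carries more.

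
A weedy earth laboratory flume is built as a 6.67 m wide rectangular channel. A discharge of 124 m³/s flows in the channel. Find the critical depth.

For a rectangular channel, critical depth y_c = (q²/g)^(1/3) where q = Q/b = 124/6.67 = 18.59 m²/s.
So y_c = (18.59²/9.81)^(1/3) = 3.28 m.

y_c = 3.28 m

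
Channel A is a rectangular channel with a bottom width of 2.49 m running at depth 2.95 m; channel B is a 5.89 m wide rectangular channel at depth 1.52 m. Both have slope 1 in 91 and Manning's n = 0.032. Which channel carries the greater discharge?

channel B

Channel A: Flow area A = b·y = 2.49 × 2.95 = 7.346 m². Wetted perimeter P = b + 2y = 2.49 + 2×2.95 = 8.39 m. Hydraulic radius R = A/P = 7.346/8.39 = 0.8755 m. Q_A = (1/0.032)·7.346·0.8755^(2/3)·√0.01099 = 22.02 m³/s.
Channel B: Flow area A = b·y = 5.89 × 1.52 = 8.953 m². Wetted perimeter P = b + 2y = 5.89 + 2×1.52 = 8.93 m. Hydraulic radius R = A/P = 8.953/8.93 = 1.003 m. Q_B = (1/0.032)·8.953·1.003^(2/3)·√0.01099 = 29.38 m³/s.
Q_A = 22.02 m³/s vs Q_B = 29.38 m³/s, so channel B carries more.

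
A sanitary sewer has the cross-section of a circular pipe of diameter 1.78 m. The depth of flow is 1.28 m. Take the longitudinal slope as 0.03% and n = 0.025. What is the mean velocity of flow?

For a circular section of diameter D = 1.78 m at depth y = 1.28 m, the central angle is θ = 2 arccos(1 − 2y/D) = 4.049 rad. Then A = (D²/8)(θ − sin θ) = 1.916 m² and P = Dθ/2 = 3.603 m.
Hydraulic radius R = A/P = 1.916/3.603 = 0.5316 m.
From Manning's equation, V = (1/n) R^(2/3) S^(1/2) = (1/0.025) × 0.5316^(2/3) × 0.0003^(1/2) = 0.455 m/s.

V = 0.455 m/s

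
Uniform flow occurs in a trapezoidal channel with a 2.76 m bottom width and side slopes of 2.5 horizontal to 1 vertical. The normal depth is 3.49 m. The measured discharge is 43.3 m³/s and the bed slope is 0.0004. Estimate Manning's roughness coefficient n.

With bottom width b = 2.76 m and side slope z = 2.5: A = (b + zy)y = (2.76 + 2.5×3.49)×3.49 = 40.08 m²; P = b + 2y√(1+z²) = 2.76 + 2×3.49×2.693 = 21.55 m.
Hydraulic radius R = A/P = 40.08/21.55 = 1.86 m.
Rearranging Manning's equation: n = (1/Q) A R^(2/3) S^(1/2) = (1/43.3) × 40.08 × 1.86^(2/3) × √0.0004 = 0.028.

n = 0.028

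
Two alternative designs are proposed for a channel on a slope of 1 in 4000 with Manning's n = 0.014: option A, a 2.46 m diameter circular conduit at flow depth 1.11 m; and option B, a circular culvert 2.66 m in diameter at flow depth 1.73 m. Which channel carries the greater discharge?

channel B

Channel A: For a circular section of diameter D = 2.46 m at depth y = 1.11 m, the central angle is θ = 2 arccos(1 − 2y/D) = 2.946 rad. Then A = (D²/8)(θ − sin θ) = 2.082 m² and P = Dθ/2 = 3.624 m. Hydraulic radius R = A/P = 2.082/3.624 = 0.5745 m. Q_A = (1/0.014)·2.082·0.5745^(2/3)·√0.00025 = 1.625 m³/s.
Channel B: For a circular section of diameter D = 2.66 m at depth y = 1.73 m, the central angle is θ = 2 arccos(1 − 2y/D) = 3.753 rad. Then A = (D²/8)(θ − sin θ) = 3.826 m² and P = Dθ/2 = 4.991 m. Hydraulic radius R = A/P = 3.826/4.991 = 0.7667 m. Q_B = (1/0.014)·3.826·0.7667^(2/3)·√0.00025 = 3.62 m³/s.
Q_A = 1.625 m³/s vs Q_B = 3.62 m³/s, so channel B carries more.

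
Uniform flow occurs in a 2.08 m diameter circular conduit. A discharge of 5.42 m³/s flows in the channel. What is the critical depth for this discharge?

y_c = 1.11 m

At critical depth, Q² T / (g A³) = 1, i.e. A³/T = Q²/g = 5.42²/9.81 = 2.995.
At y = 0.926 m: A³/T = 1.513 — too small.
At y = 1.11 m: A³/T = 3.024 — ≈ 2.995.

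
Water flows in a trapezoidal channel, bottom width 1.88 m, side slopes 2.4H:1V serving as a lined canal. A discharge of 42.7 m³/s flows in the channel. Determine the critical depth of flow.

At critical depth, Q² T / (g A³) = 1, i.e. A³/T = Q²/g = 42.7²/9.81 = 185.9.
Trying y = 1.51 m: A³/T = 62.89 — low.
Trying y = 2.35 m: A³/T = 419.4 — high.
Trying y = 1.95 m: A³/T = 186.2 — ≈ 185.9.

y_c = 1.95 m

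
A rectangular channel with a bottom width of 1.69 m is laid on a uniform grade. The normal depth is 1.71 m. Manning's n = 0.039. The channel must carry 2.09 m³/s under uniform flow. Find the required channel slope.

S = 0.0017

Flow area A = b·y = 1.69 × 1.71 = 2.89 m². Wetted perimeter P = b + 2y = 1.69 + 2×1.71 = 5.11 m.
Hydraulic radius R = A/P = 2.89/5.11 = 0.5655 m.
From Manning's equation, S = [nQ / (1 A R^(2/3))]² = [0.039 × 2.09 / (1 × 2.89 × 0.5655^(2/3))]² = 0.0017.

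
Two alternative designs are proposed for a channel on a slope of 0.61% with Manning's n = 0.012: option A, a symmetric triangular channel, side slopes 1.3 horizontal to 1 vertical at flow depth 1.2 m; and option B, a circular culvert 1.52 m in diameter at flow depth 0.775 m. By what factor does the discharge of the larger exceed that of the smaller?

2.32

Channel A: For a triangular section with side slope z = 1.3: A = zy² = 1.3×1.2² = 1.872 m²; P = 2y√(1+z²) = 2×1.2×1.64 = 3.936 m. Hydraulic radius R = A/P = 1.872/3.936 = 0.4756 m. Q_A = (1/0.012)·1.872·0.4756^(2/3)·√0.0061 = 7.423 m³/s.
Channel B: For a circular section of diameter D = 1.52 m at depth y = 0.775 m, the central angle is θ = 2 arccos(1 − 2y/D) = 3.181 rad. Then A = (D²/8)(θ − sin θ) = 0.9301 m² and P = Dθ/2 = 2.418 m. Hydraulic radius R = A/P = 0.9301/2.418 = 0.3847 m. Q_B = (1/0.012)·0.9301·0.3847^(2/3)·√0.0061 = 3.202 m³/s.
The larger discharge is 7.423 m³/s and the smaller is 3.202 m³/s; the ratio is 2.32.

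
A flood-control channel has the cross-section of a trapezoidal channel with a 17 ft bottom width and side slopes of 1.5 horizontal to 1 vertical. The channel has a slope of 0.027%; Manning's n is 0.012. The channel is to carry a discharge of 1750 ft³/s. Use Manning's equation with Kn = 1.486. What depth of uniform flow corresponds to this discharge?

y_n = 9 ft

Manning's equation rearranged: A R^(2/3) = nQ / (1.486·√S) = 0.012 × 1750 / (1.486 × √0.00027) = 860.
At y = 7.76 ft: A R^(2/3) = 644.7 — short.
At y = 11 ft: A R^(2/3) = 1284 — over.
At y = 9 ft: A R^(2/3) = 860.6 — close enough.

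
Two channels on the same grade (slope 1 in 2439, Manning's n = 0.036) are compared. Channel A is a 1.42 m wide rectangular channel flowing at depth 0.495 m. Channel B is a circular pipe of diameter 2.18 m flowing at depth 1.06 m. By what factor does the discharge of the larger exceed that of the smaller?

3.84

Channel A: Flow area A = b·y = 1.42 × 0.495 = 0.7029 m². Wetted perimeter P = b + 2y = 1.42 + 2×0.495 = 2.41 m. Hydraulic radius R = A/P = 0.7029/2.41 = 0.2917 m. Q_A = (1/0.036)·0.7029·0.2917^(2/3)·√0.00041 = 0.1739 m³/s.
Channel B: For a circular section of diameter D = 2.18 m at depth y = 1.06 m, the central angle is θ = 2 arccos(1 − 2y/D) = 3.087 rad. Then A = (D²/8)(θ − sin θ) = 1.801 m² and P = Dθ/2 = 3.364 m. Hydraulic radius R = A/P = 1.801/3.364 = 0.5353 m. Q_B = (1/0.036)·1.801·0.5353^(2/3)·√0.00041 = 0.6678 m³/s.
The larger discharge is 0.6678 m³/s and the smaller is 0.1739 m³/s; the ratio is 3.84.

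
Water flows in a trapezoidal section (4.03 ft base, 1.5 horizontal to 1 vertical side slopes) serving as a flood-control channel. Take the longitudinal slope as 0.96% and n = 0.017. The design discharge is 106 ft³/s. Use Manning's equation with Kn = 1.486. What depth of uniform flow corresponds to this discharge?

Manning's equation rearranged: A R^(2/3) = nQ / (1.486·√S) = 0.017 × 106 / (1.486 × √0.0096) = 12.38.
At y = 1.94 ft: A R^(2/3) = 15.38 — high.
At y = 1.73 ft: A R^(2/3) = 12.33 — ≈ 12.38.

y_n = 1.73 ft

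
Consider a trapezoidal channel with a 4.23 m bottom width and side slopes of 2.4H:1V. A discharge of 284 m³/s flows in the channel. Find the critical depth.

y_c = 4.12 m

At critical depth, Q² T / (g A³) = 1, i.e. A³/T = Q²/g = 284²/9.81 = 8222.
Try y = 3.52 m: A³/T = 4207 — short.
Try y = 5.06 m: A³/T = 19940 — over.
Try y = 4.12 m: A³/T = 8198 — ≈ 8222.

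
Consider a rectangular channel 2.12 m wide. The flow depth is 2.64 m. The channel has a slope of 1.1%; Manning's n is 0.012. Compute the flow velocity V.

V = 7.26 m/s

Flow area A = b·y = 2.12 × 2.64 = 5.597 m². Wetted perimeter P = b + 2y = 2.12 + 2×2.64 = 7.4 m.
Hydraulic radius R = A/P = 5.597/7.4 = 0.7563 m.
From Manning's equation, V = (1/n) R^(2/3) S^(1/2) = (1/0.012) × 0.7563^(2/3) × 0.011^(1/2) = 7.26 m/s.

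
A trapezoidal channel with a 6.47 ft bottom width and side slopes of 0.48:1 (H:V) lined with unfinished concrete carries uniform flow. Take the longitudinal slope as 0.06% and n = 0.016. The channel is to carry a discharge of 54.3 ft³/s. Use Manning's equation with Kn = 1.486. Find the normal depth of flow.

Manning's equation rearranged: A R^(2/3) = nQ / (1.486·√S) = 0.016 × 54.3 / (1.486 × √0.0006) = 23.87.
Try y = 2.59 ft: A R^(2/3) = 27.73 — high.
Try y = 2.05 ft: A R^(2/3) = 19 — low.
Try y = 2.36 ft: A R^(2/3) = 23.85 — close enough.

y_n = 2.36 ft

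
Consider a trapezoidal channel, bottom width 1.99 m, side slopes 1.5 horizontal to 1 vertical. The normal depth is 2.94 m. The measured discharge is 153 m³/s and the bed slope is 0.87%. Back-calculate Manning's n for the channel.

With bottom width b = 1.99 m and side slope z = 1.5: A = (b + zy)y = (1.99 + 1.5×2.94)×2.94 = 18.82 m²; P = b + 2y√(1+z²) = 1.99 + 2×2.94×1.803 = 12.59 m.
Hydraulic radius R = A/P = 18.82/12.59 = 1.494 m.
Rearranging Manning's equation: n = (1/Q) A R^(2/3) S^(1/2) = (1/153) × 18.82 × 1.494^(2/3) × √0.0087 = 0.015.

n = 0.015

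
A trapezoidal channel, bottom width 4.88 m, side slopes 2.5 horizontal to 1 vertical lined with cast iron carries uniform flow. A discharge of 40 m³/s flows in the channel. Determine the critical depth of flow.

y_c = 1.47 m

At critical depth, Q² T / (g A³) = 1, i.e. A³/T = Q²/g = 40²/9.81 = 163.1.
At y = 1.61 m: A³/T = 227.9 — high.
At y = 1.06 m: A³/T = 49.95 — low.
At y = 1.47 m: A³/T = 162.6 — ≈ 163.1.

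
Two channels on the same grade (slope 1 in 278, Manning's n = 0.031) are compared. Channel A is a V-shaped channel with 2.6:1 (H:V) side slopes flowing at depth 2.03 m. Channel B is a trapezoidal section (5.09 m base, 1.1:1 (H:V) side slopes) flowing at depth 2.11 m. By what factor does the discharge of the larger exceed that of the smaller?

1.87

Channel A: For a triangular section with side slope z = 2.6: A = zy² = 2.6×2.03² = 10.71 m²; P = 2y√(1+z²) = 2×2.03×2.786 = 11.31 m. Hydraulic radius R = A/P = 10.71/11.31 = 0.9473 m. Q_A = (1/0.031)·10.71·0.9473^(2/3)·√0.003597 = 19.99 m³/s.
Channel B: With bottom width b = 5.09 m and side slope z = 1.1: A = (b + zy)y = (5.09 + 1.1×2.11)×2.11 = 15.64 m²; P = b + 2y√(1+z²) = 5.09 + 2×2.11×1.487 = 11.36 m. Hydraulic radius R = A/P = 15.64/11.36 = 1.376 m. Q_B = (1/0.031)·15.64·1.376^(2/3)·√0.003597 = 37.43 m³/s.
The larger discharge is 37.43 m³/s and the smaller is 19.99 m³/s; the ratio is 1.87.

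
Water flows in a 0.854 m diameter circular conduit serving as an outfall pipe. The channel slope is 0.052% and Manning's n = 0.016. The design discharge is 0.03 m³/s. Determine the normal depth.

Manning's equation rearranged: A R^(2/3) = nQ / (1·√S) = 0.016 × 0.03 / (√0.00052) = 0.02105.
At y = 0.232 m: A R^(2/3) = 0.03302 — too large.
At y = 0.156 m: A R^(2/3) = 0.0149 — too small.
At y = 0.185 m: A R^(2/3) = 0.02105 — matches.

y_n = 0.185 m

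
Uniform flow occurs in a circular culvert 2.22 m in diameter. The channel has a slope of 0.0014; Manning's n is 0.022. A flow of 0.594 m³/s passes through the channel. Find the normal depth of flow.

Manning's equation rearranged: A R^(2/3) = nQ / (1·√S) = 0.022 × 0.594 / (√0.0014) = 0.3493.
Try y = 0.627 m: A R^(2/3) = 0.4552 — too large.
Try y = 0.457 m: A R^(2/3) = 0.2427 — too small.
Try y = 0.548 m: A R^(2/3) = 0.3492 — matches.

y_n = 0.548 m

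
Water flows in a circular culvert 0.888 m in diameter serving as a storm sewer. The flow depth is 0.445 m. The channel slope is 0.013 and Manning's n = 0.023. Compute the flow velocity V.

V = 1.82 m/s

For a circular section of diameter D = 0.888 m at depth y = 0.445 m, the central angle is θ = 2 arccos(1 − 2y/D) = 3.146 rad. Then A = (D²/8)(θ − sin θ) = 0.3105 m² and P = Dθ/2 = 1.397 m.
Hydraulic radius R = A/P = 0.3105/1.397 = 0.2223 m.
From Manning's equation, V = (1/n) R^(2/3) S^(1/2) = (1/0.023) × 0.2223^(2/3) × 0.013^(1/2) = 1.82 m/s.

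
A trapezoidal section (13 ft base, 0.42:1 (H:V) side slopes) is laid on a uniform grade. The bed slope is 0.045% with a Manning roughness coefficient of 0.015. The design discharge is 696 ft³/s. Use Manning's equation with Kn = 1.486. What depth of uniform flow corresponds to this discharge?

Manning's equation rearranged: A R^(2/3) = nQ / (1.486·√S) = 0.015 × 696 / (1.486 × √0.00045) = 331.2.
Try y = 5.52 ft: A R^(2/3) = 190.7 — low.
Try y = 7.78 ft: A R^(2/3) = 331.3 — ≈ 331.2.

y_n = 7.78 ft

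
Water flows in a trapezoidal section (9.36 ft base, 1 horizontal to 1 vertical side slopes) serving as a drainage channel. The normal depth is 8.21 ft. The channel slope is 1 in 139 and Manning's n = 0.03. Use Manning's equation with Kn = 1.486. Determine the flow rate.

Q = 1630 ft³/s

With bottom width b = 9.36 ft and side slope z = 1: A = (b + zy)y = (9.36 + 1×8.21)×8.21 = 144.2 ft²; P = b + 2y√(1+z²) = 9.36 + 2×8.21×1.414 = 32.58 ft.
Hydraulic radius R = A/P = 144.2/32.58 = 4.427 ft.
Manning's equation: Q = (1.486/n) A R^(2/3) S^(1/2) = (1.486/0.03) × 144.2 × 4.427^(2/3) × 0.007194^(1/2) = 1630 ft³/s.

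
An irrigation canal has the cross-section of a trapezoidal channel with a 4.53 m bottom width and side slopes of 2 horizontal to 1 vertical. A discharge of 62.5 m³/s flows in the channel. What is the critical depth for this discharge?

y_c = 2 m

At critical depth, Q² T / (g A³) = 1, i.e. A³/T = Q²/g = 62.5²/9.81 = 398.2.
Try y = 2.3 m: A³/T = 674.4 — too large.
Try y = 2 m: A³/T = 396.3 — ≈ 398.2.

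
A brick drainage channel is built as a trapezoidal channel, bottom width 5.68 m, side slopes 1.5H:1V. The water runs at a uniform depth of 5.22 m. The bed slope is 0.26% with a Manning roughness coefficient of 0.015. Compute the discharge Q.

With bottom width b = 5.68 m and side slope z = 1.5: A = (b + zy)y = (5.68 + 1.5×5.22)×5.22 = 70.52 m²; P = b + 2y√(1+z²) = 5.68 + 2×5.22×1.803 = 24.5 m.
Hydraulic radius R = A/P = 70.52/24.5 = 2.878 m.
Manning's equation: Q = (1/n) A R^(2/3) S^(1/2) = (1/0.015) × 70.52 × 2.878^(2/3) × 0.0026^(1/2) = 485 m³/s.

Q = 485 m³/s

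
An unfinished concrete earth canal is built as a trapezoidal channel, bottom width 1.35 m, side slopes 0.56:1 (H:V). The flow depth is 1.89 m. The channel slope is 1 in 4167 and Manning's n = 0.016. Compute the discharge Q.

With bottom width b = 1.35 m and side slope z = 0.56: A = (b + zy)y = (1.35 + 0.56×1.89)×1.89 = 4.552 m²; P = b + 2y√(1+z²) = 1.35 + 2×1.89×1.146 = 5.682 m.
Hydraulic radius R = A/P = 4.552/5.682 = 0.8011 m.
Manning's equation: Q = (1/n) A R^(2/3) S^(1/2) = (1/0.016) × 4.552 × 0.8011^(2/3) × 0.00024^(1/2) = 3.8 m³/s.

Q = 3.8 m³/s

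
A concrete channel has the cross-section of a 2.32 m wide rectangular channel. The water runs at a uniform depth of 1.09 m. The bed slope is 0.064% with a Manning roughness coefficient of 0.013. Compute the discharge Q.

Flow area A = b·y = 2.32 × 1.09 = 2.529 m². Wetted perimeter P = b + 2y = 2.32 + 2×1.09 = 4.5 m.
Hydraulic radius R = A/P = 2.529/4.5 = 0.562 m.
Manning's equation: Q = (1/n) A R^(2/3) S^(1/2) = (1/0.013) × 2.529 × 0.562^(2/3) × 0.00064^(1/2) = 3.35 m³/s.

Q = 3.35 m³/s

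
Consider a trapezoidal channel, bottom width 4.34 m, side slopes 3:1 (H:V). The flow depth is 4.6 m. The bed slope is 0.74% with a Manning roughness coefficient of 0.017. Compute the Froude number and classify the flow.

supercritical

With bottom width b = 4.34 m and side slope z = 3: A = (b + zy)y = (4.34 + 3×4.6)×4.6 = 83.44 m²; P = b + 2y√(1+z²) = 4.34 + 2×4.6×3.162 = 33.43 m.
Hydraulic radius R = A/P = 83.44/33.43 = 2.496 m.
V = (1/n) R^(2/3) √S = (1/0.017) × 2.496^(2/3) × √0.0074 = 9.311 m/s. Hydraulic depth D_h = A/T = 83.44/31.94 = 2.613 m.
Froude number Fr = V/√(g·D_h) = 9.311/√(9.81×2.613) = 1.84, which is greater than 1, so the flow is supercritical.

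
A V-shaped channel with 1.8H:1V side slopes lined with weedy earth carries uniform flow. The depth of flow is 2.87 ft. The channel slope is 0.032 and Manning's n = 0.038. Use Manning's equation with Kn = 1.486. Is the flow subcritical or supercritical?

For a triangular section with side slope z = 1.8: A = zy² = 1.8×2.87² = 14.83 ft²; P = 2y√(1+z²) = 2×2.87×2.059 = 11.82 ft.
Hydraulic radius R = A/P = 14.83/11.82 = 1.254 ft.
V = (1.486/n) R^(2/3) √S = (1.486/0.038) × 1.254^(2/3) × √0.032 = 8.137 ft/s. Hydraulic depth D_h = A/T = 14.83/10.33 = 1.435 ft.
Froude number Fr = V/√(g·D_h) = 8.137/√(32.2×1.435) = 1.2, which is greater than 1, so the flow is supercritical.

supercritical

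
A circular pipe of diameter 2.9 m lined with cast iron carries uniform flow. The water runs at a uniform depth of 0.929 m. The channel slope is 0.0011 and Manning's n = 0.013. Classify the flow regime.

For a circular section of diameter D = 2.9 m at depth y = 0.929 m, the central angle is θ = 2 arccos(1 − 2y/D) = 2.407 rad. Then A = (D²/8)(θ − sin θ) = 1.825 m² and P = Dθ/2 = 3.489 m.
Hydraulic radius R = A/P = 1.825/3.489 = 0.523 m.
V = (1/n) R^(2/3) √S = (1/0.013) × 0.523^(2/3) × √0.0011 = 1.656 m/s. Hydraulic depth D_h = A/T = 1.825/2.706 = 0.6743 m.
Froude number Fr = V/√(g·D_h) = 1.656/√(9.81×0.6743) = 0.644, which is less than 1, so the flow is subcritical.

subcritical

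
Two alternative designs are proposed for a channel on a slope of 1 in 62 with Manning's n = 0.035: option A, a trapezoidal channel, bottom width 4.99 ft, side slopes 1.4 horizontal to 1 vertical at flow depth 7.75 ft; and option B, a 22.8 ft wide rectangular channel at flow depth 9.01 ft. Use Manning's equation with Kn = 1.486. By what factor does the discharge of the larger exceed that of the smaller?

Channel A: With bottom width b = 4.99 ft and side slope z = 1.4: A = (b + zy)y = (4.99 + 1.4×7.75)×7.75 = 122.8 ft²; P = b + 2y√(1+z²) = 4.99 + 2×7.75×1.72 = 31.66 ft. Hydraulic radius R = A/P = 122.8/31.66 = 3.878 ft. Q_A = (1.486/0.035)·122.8·3.878^(2/3)·√0.01613 = 1634 ft³/s.
Channel B: Flow area A = b·y = 22.8 × 9.01 = 205.4 ft². Wetted perimeter P = b + 2y = 22.8 + 2×9.01 = 40.82 ft. Hydraulic radius R = A/P = 205.4/40.82 = 5.033 ft. Q_B = (1.486/0.035)·205.4·5.033^(2/3)·√0.01613 = 3253 ft³/s.
The larger discharge is 3253 ft³/s and the smaller is 1634 ft³/s; the ratio is 1.99.

1.99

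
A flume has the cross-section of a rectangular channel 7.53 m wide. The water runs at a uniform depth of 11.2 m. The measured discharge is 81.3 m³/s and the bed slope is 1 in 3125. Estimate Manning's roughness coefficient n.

n = 0.037

Flow area A = b·y = 7.53 × 11.2 = 84.34 m². Wetted perimeter P = b + 2y = 7.53 + 2×11.2 = 29.93 m.
Hydraulic radius R = A/P = 84.34/29.93 = 2.818 m.
Rearranging Manning's equation: n = (1/Q) A R^(2/3) S^(1/2) = (1/81.3) × 84.34 × 2.818^(2/3) × √0.00032 = 0.037.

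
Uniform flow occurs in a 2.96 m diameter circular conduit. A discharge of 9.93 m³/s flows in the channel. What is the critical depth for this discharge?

At critical depth, Q² T / (g A³) = 1, i.e. A³/T = Q²/g = 9.93²/9.81 = 10.05.
Trying y = 1.7 m: A³/T = 23.36 — over.
Trying y = 1.16 m: A³/T = 5.412 — short.
Trying y = 1.36 m: A³/T = 9.96 — close enough.

y_c = 1.36 m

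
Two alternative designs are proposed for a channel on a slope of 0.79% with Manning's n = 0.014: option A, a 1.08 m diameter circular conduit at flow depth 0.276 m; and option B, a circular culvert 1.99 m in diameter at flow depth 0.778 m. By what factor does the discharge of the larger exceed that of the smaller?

11.5

Channel A: For a circular section of diameter D = 1.08 m at depth y = 0.276 m, the central angle is θ = 2 arccos(1 − 2y/D) = 2.12 rad. Then A = (D²/8)(θ − sin θ) = 0.1847 m² and P = Dθ/2 = 1.145 m. Hydraulic radius R = A/P = 0.1847/1.145 = 0.1614 m. Q_A = (1/0.014)·0.1847·0.1614^(2/3)·√0.0079 = 0.3476 m³/s.
Channel B: For a circular section of diameter D = 1.99 m at depth y = 0.778 m, the central angle is θ = 2 arccos(1 − 2y/D) = 2.702 rad. Then A = (D²/8)(θ − sin θ) = 1.127 m² and P = Dθ/2 = 2.688 m. Hydraulic radius R = A/P = 1.127/2.688 = 0.4191 m. Q_B = (1/0.014)·1.127·0.4191^(2/3)·√0.0079 = 4.006 m³/s.
The larger discharge is 4.006 m³/s and the smaller is 0.3476 m³/s; the ratio is 11.5.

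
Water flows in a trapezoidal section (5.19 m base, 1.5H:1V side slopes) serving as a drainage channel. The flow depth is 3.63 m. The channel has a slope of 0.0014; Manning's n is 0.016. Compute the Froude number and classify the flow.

subcritical

With bottom width b = 5.19 m and side slope z = 1.5: A = (b + zy)y = (5.19 + 1.5×3.63)×3.63 = 38.61 m²; P = b + 2y√(1+z²) = 5.19 + 2×3.63×1.803 = 18.28 m.
Hydraulic radius R = A/P = 38.61/18.28 = 2.112 m.
V = (1/n) R^(2/3) √S = (1/0.016) × 2.112^(2/3) × √0.0014 = 3.85 m/s. Hydraulic depth D_h = A/T = 38.61/16.08 = 2.401 m.
Froude number Fr = V/√(g·D_h) = 3.85/√(9.81×2.401) = 0.793, which is less than 1, so the flow is subcritical.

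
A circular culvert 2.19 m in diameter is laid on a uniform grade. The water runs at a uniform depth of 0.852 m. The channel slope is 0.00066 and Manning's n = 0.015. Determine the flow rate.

Q = 1.38 m³/s

For a circular section of diameter D = 2.19 m at depth y = 0.852 m, the central angle is θ = 2 arccos(1 − 2y/D) = 2.694 rad. Then A = (D²/8)(θ − sin θ) = 1.356 m² and P = Dθ/2 = 2.95 m.
Hydraulic radius R = A/P = 1.356/2.95 = 0.4595 m.
Manning's equation: Q = (1/n) A R^(2/3) S^(1/2) = (1/0.015) × 1.356 × 0.4595^(2/3) × 0.00066^(1/2) = 1.38 m³/s.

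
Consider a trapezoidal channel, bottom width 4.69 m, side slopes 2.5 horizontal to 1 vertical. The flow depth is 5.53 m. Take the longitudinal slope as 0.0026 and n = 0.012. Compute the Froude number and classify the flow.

With bottom width b = 4.69 m and side slope z = 2.5: A = (b + zy)y = (4.69 + 2.5×5.53)×5.53 = 102.4 m²; P = b + 2y√(1+z²) = 4.69 + 2×5.53×2.693 = 34.47 m.
Hydraulic radius R = A/P = 102.4/34.47 = 2.97 m.
V = (1/n) R^(2/3) √S = (1/0.012) × 2.97^(2/3) × √0.0026 = 8.78 m/s. Hydraulic depth D_h = A/T = 102.4/32.34 = 3.166 m.
Froude number Fr = V/√(g·D_h) = 8.78/√(9.81×3.166) = 1.58, which is greater than 1, so the flow is supercritical.

supercritical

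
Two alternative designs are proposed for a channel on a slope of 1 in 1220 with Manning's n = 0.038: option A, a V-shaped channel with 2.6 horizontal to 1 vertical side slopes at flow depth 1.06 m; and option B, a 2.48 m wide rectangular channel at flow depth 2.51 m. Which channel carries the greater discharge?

Channel A: For a triangular section with side slope z = 2.6: A = zy² = 2.6×1.06² = 2.921 m²; P = 2y√(1+z²) = 2×1.06×2.786 = 5.906 m. Hydraulic radius R = A/P = 2.921/5.906 = 0.4947 m. Q_A = (1/0.038)·2.921·0.4947^(2/3)·√0.0008197 = 1.377 m³/s.
Channel B: Flow area A = b·y = 2.48 × 2.51 = 6.225 m². Wetted perimeter P = b + 2y = 2.48 + 2×2.51 = 7.5 m. Hydraulic radius R = A/P = 6.225/7.5 = 0.83 m. Q_B = (1/0.038)·6.225·0.83^(2/3)·√0.0008197 = 4.142 m³/s.
Q_A = 1.377 m³/s vs Q_B = 4.142 m³/s, so channel B carries more.

channel B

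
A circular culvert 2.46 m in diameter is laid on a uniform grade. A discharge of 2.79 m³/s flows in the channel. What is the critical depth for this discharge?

y_c = 0.745 m

At critical depth, Q² T / (g A³) = 1, i.e. A³/T = Q²/g = 2.79²/9.81 = 0.7935.
At y = 0.941 m: A³/T = 1.955 — too large.
At y = 0.534 m: A³/T = 0.217 — too small.
At y = 0.745 m: A³/T = 0.7935 — ≈ 0.7935.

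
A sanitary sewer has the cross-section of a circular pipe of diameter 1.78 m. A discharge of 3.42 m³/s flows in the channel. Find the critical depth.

y_c = 0.913 m

At critical depth, Q² T / (g A³) = 1, i.e. A³/T = Q²/g = 3.42²/9.81 = 1.192.
Trying y = 1.16 m: A³/T = 2.986 — over.
Trying y = 0.913 m: A³/T = 1.193 — matches.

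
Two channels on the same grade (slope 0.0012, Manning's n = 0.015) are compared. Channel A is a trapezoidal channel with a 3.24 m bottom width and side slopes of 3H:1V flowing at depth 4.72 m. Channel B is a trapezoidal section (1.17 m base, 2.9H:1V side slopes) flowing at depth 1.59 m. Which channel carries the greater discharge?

Channel A: With bottom width b = 3.24 m and side slope z = 3: A = (b + zy)y = (3.24 + 3×4.72)×4.72 = 82.13 m²; P = b + 2y√(1+z²) = 3.24 + 2×4.72×3.162 = 33.09 m. Hydraulic radius R = A/P = 82.13/33.09 = 2.482 m. Q_A = (1/0.015)·82.13·2.482^(2/3)·√0.0012 = 347.7 m³/s.
Channel B: With bottom width b = 1.17 m and side slope z = 2.9: A = (b + zy)y = (1.17 + 2.9×1.59)×1.59 = 9.192 m²; P = b + 2y√(1+z²) = 1.17 + 2×1.59×3.068 = 10.92 m. Hydraulic radius R = A/P = 9.192/10.92 = 0.8414 m. Q_B = (1/0.015)·9.192·0.8414^(2/3)·√0.0012 = 18.92 m³/s.
Q_A = 347.7 m³/s vs Q_B = 18.92 m³/s, so channel A carries more.

channel A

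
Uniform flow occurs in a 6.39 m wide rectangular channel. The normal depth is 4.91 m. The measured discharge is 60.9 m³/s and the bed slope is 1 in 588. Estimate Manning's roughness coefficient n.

Flow area A = b·y = 6.39 × 4.91 = 31.37 m². Wetted perimeter P = b + 2y = 6.39 + 2×4.91 = 16.21 m.
Hydraulic radius R = A/P = 31.37/16.21 = 1.936 m.
Rearranging Manning's equation: n = (1/Q) A R^(2/3) S^(1/2) = (1/60.9) × 31.37 × 1.936^(2/3) × √0.001701 = 0.033.

n = 0.033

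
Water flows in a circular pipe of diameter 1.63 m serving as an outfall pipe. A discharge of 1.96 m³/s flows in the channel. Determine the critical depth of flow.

At critical depth, Q² T / (g A³) = 1, i.e. A³/T = Q²/g = 1.96²/9.81 = 0.3916.
Trying y = 0.862 m: A³/T = 0.8632 — too large.
Trying y = 0.531 m: A³/T = 0.1344 — too small.
Trying y = 0.701 m: A³/T = 0.3916 — ≈ 0.3916.

y_c = 0.701 m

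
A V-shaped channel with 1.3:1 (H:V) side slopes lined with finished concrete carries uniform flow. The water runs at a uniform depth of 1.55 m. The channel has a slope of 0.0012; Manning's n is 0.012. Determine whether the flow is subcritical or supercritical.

subcritical

For a triangular section with side slope z = 1.3: A = zy² = 1.3×1.55² = 3.123 m²; P = 2y√(1+z²) = 2×1.55×1.64 = 5.084 m.
Hydraulic radius R = A/P = 3.123/5.084 = 0.6143 m.
V = (1/n) R^(2/3) √S = (1/0.012) × 0.6143^(2/3) × √0.0012 = 2.086 m/s. Hydraulic depth D_h = A/T = 3.123/4.03 = 0.775 m.
Froude number Fr = V/√(g·D_h) = 2.086/√(9.81×0.775) = 0.757, which is less than 1, so the flow is subcritical.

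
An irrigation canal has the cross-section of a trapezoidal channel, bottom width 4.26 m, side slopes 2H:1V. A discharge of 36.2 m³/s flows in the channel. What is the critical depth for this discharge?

y_c = 1.52 m

At critical depth, Q² T / (g A³) = 1, i.e. A³/T = Q²/g = 36.2²/9.81 = 133.6.
Trying y = 1.81 m: A³/T = 252.3 — too large.
Trying y = 1.52 m: A³/T = 132.1 — close enough.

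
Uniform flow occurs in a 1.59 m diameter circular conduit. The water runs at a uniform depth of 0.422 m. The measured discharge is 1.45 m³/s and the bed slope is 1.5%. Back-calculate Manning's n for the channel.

For a circular section of diameter D = 1.59 m at depth y = 0.422 m, the central angle is θ = 2 arccos(1 − 2y/D) = 2.165 rad. Then A = (D²/8)(θ − sin θ) = 0.4223 m² and P = Dθ/2 = 1.721 m.
Hydraulic radius R = A/P = 0.4223/1.721 = 0.2453 m.
Rearranging Manning's equation: n = (1/Q) A R^(2/3) S^(1/2) = (1/1.45) × 0.4223 × 0.2453^(2/3) × √0.015 = 0.014.

n = 0.014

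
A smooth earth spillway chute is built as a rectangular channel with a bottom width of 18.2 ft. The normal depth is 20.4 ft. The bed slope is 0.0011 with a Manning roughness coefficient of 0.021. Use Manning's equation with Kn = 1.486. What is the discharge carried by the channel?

Flow area A = b·y = 18.2 × 20.4 = 371.3 ft². Wetted perimeter P = b + 2y = 18.2 + 2×20.4 = 59 ft.
Hydraulic radius R = A/P = 371.3/59 = 6.293 ft.
Manning's equation: Q = (1.486/n) A R^(2/3) S^(1/2) = (1.486/0.021) × 371.3 × 6.293^(2/3) × 0.0011^(1/2) = 2970 ft³/s.

Q = 2970 ft³/s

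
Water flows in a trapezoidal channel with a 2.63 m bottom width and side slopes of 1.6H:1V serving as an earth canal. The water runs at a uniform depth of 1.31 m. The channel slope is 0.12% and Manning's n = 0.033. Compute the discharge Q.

With bottom width b = 2.63 m and side slope z = 1.6: A = (b + zy)y = (2.63 + 1.6×1.31)×1.31 = 6.191 m²; P = b + 2y√(1+z²) = 2.63 + 2×1.31×1.887 = 7.573 m.
Hydraulic radius R = A/P = 6.191/7.573 = 0.8175 m.
Manning's equation: Q = (1/n) A R^(2/3) S^(1/2) = (1/0.033) × 6.191 × 0.8175^(2/3) × 0.0012^(1/2) = 5.68 m³/s.

Q = 5.68 m³/s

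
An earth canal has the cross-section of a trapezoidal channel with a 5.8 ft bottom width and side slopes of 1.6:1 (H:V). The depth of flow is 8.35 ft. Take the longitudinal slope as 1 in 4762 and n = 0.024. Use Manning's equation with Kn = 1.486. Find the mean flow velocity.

V = 2.37 ft/s

With bottom width b = 5.8 ft and side slope z = 1.6: A = (b + zy)y = (5.8 + 1.6×8.35)×8.35 = 160 ft²; P = b + 2y√(1+z²) = 5.8 + 2×8.35×1.887 = 37.31 ft.
Hydraulic radius R = A/P = 160/37.31 = 4.288 ft.
From Manning's equation, V = (1.486/n) R^(2/3) S^(1/2) = (1.486/0.024) × 4.288^(2/3) × 0.00021^(1/2) = 2.37 ft/s.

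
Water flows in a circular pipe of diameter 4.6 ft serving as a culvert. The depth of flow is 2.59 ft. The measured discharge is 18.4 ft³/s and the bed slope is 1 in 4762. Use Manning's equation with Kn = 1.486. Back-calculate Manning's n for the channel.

For a circular section of diameter D = 4.6 ft at depth y = 2.59 ft, the central angle is θ = 2 arccos(1 − 2y/D) = 3.394 rad. Then A = (D²/8)(θ − sin θ) = 9.64 ft² and P = Dθ/2 = 7.807 ft.
Hydraulic radius R = A/P = 9.64/7.807 = 1.235 ft.
Rearranging Manning's equation: n = (1.486/Q) A R^(2/3) S^(1/2) = (1.486/18.4) × 9.64 × 1.235^(2/3) × √0.00021 = 0.013.

n = 0.013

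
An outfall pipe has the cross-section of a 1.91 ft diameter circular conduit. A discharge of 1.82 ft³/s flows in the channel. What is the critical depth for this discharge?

y_c = 0.474 ft

At critical depth, Q² T / (g A³) = 1, i.e. A³/T = Q²/g = 1.82²/32.2 = 0.1029.
At y = 0.417 ft: A³/T = 0.06262 — too small.
At y = 0.568 ft: A³/T = 0.2086 — too large.
At y = 0.474 ft: A³/T = 0.1033 — close enough.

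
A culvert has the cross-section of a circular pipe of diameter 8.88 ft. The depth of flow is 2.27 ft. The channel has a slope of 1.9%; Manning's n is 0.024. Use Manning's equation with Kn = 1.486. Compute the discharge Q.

Q = 129 ft³/s

For a circular section of diameter D = 8.88 ft at depth y = 2.27 ft, the central angle is θ = 2 arccos(1 − 2y/D) = 2.12 rad. Then A = (D²/8)(θ − sin θ) = 12.49 ft² and P = Dθ/2 = 9.414 ft.
Hydraulic radius R = A/P = 12.49/9.414 = 1.327 ft.
Manning's equation: Q = (1.486/n) A R^(2/3) S^(1/2) = (1.486/0.024) × 12.49 × 1.327^(2/3) × 0.019^(1/2) = 129 ft³/s.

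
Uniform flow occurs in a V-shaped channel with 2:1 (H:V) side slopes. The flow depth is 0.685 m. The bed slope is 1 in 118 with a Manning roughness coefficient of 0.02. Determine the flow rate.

For a triangular section with side slope z = 2: A = zy² = 2×0.685² = 0.9385 m²; P = 2y√(1+z²) = 2×0.685×2.236 = 3.063 m.
Hydraulic radius R = A/P = 0.9385/3.063 = 0.3063 m.
Manning's equation: Q = (1/n) A R^(2/3) S^(1/2) = (1/0.02) × 0.9385 × 0.3063^(2/3) × 0.008475^(1/2) = 1.96 m³/s.

Q = 1.96 m³/s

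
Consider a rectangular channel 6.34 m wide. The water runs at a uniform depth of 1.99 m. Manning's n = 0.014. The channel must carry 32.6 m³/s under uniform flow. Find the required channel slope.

Flow area A = b·y = 6.34 × 1.99 = 12.62 m². Wetted perimeter P = b + 2y = 6.34 + 2×1.99 = 10.32 m.
Hydraulic radius R = A/P = 12.62/10.32 = 1.223 m.
From Manning's equation, S = [nQ / (1 A R^(2/3))]² = [0.014 × 32.6 / (1 × 12.62 × 1.223^(2/3))]² = 0.001.

S = 0.001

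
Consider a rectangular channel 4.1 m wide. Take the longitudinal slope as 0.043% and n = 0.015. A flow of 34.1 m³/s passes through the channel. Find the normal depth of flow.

Manning's equation rearranged: A R^(2/3) = nQ / (1·√S) = 0.015 × 34.1 / (√0.00043) = 24.67.
At y = 5.82 m: A R^(2/3) = 31.49 — too large.
At y = 4.74 m: A R^(2/3) = 24.68 — close enough.

y_n = 4.74 m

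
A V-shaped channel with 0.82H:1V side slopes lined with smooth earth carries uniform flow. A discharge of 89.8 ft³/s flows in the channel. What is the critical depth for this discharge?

y_c = 3.75 ft

At critical depth, Q² T / (g A³) = 1, i.e. A³/T = Q²/g = 89.8²/32.2 = 250.4.
Trying y = 4.66 ft: A³/T = 738.8 — high.
Trying y = 2.73 ft: A³/T = 50.98 — low.
Trying y = 3.75 ft: A³/T = 249.3 — close enough.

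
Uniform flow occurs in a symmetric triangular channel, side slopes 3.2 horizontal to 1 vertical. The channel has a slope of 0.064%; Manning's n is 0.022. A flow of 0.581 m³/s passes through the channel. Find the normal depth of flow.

Manning's equation rearranged: A R^(2/3) = nQ / (1·√S) = 0.022 × 0.581 / (√0.00064) = 0.5053.
Try y = 0.535 m: A R^(2/3) = 0.3686 — too small.
Try y = 0.745 m: A R^(2/3) = 0.8914 — too large.
Try y = 0.602 m: A R^(2/3) = 0.5049 — matches.

y_n = 0.602 m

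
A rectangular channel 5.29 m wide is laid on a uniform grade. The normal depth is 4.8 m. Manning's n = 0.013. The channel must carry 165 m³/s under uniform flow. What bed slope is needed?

S = 0.0035

Flow area A = b·y = 5.29 × 4.8 = 25.39 m². Wetted perimeter P = b + 2y = 5.29 + 2×4.8 = 14.89 m.
Hydraulic radius R = A/P = 25.39/14.89 = 1.705 m.
From Manning's equation, S = [nQ / (1 A R^(2/3))]² = [0.013 × 165 / (1 × 25.39 × 1.705^(2/3))]² = 0.0035.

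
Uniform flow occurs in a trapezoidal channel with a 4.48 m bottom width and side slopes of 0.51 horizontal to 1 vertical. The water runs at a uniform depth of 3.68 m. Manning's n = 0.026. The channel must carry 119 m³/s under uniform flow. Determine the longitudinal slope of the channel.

With bottom width b = 4.48 m and side slope z = 0.51: A = (b + zy)y = (4.48 + 0.51×3.68)×3.68 = 23.39 m²; P = b + 2y√(1+z²) = 4.48 + 2×3.68×1.123 = 12.74 m.
Hydraulic radius R = A/P = 23.39/12.74 = 1.836 m.
From Manning's equation, S = [nQ / (1 A R^(2/3))]² = [0.026 × 119 / (1 × 23.39 × 1.836^(2/3))]² = 0.00778.

S = 0.00778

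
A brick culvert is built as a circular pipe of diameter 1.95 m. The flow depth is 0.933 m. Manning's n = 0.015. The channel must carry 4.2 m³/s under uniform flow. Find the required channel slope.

For a circular section of diameter D = 1.95 m at depth y = 0.933 m, the central angle is θ = 2 arccos(1 − 2y/D) = 3.055 rad. Then A = (D²/8)(θ − sin θ) = 1.411 m² and P = Dθ/2 = 2.979 m.
Hydraulic radius R = A/P = 1.411/2.979 = 0.4738 m.
From Manning's equation, S = [nQ / (1 A R^(2/3))]² = [0.015 × 4.2 / (1 × 1.411 × 0.4738^(2/3))]² = 0.00539.

S = 0.00539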